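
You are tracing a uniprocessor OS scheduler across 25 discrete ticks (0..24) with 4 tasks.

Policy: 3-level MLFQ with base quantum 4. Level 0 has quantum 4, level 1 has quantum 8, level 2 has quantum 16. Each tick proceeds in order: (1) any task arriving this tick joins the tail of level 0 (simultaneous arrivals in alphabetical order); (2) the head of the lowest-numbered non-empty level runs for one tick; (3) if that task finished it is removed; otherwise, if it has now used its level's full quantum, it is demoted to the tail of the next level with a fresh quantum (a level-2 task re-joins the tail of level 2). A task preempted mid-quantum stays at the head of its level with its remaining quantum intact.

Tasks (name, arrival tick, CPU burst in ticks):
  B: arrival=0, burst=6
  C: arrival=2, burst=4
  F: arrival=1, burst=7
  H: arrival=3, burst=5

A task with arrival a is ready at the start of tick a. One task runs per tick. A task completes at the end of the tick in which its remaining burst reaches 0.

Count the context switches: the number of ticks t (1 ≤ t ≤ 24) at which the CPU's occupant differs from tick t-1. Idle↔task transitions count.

t=0: L0/L1/L2 = B/-/- → run B
t=1: L0/L1/L2 = BF/-/- → run B
t=2: L0/L1/L2 = BFC/-/- → run B
t=3: L0/L1/L2 = BFCH/-/- → run B
t=4: L0/L1/L2 = FCH/B/- → run F
t=5: L0/L1/L2 = FCH/B/- → run F
t=6: L0/L1/L2 = FCH/B/- → run F
t=7: L0/L1/L2 = FCH/B/- → run F
t=8: L0/L1/L2 = CH/BF/- → run C
t=9: L0/L1/L2 = CH/BF/- → run C
t=10: L0/L1/L2 = CH/BF/- → run C
t=11: L0/L1/L2 = CH/BF/- → run C
t=12: L0/L1/L2 = H/BF/- → run H
t=13: L0/L1/L2 = H/BF/- → run H
t=14: L0/L1/L2 = H/BF/- → run H
t=15: L0/L1/L2 = H/BF/- → run H
t=16: L0/L1/L2 = -/BFH/- → run B
t=17: L0/L1/L2 = -/BFH/- → run B
t=18: L0/L1/L2 = -/FH/- → run F
t=19: L0/L1/L2 = -/FH/- → run F
t=20: L0/L1/L2 = -/FH/- → run F
t=21: L0/L1/L2 = -/H/- → run H
t=22: (idle)
t=23: (idle)
t=24: (idle)

context switches = 7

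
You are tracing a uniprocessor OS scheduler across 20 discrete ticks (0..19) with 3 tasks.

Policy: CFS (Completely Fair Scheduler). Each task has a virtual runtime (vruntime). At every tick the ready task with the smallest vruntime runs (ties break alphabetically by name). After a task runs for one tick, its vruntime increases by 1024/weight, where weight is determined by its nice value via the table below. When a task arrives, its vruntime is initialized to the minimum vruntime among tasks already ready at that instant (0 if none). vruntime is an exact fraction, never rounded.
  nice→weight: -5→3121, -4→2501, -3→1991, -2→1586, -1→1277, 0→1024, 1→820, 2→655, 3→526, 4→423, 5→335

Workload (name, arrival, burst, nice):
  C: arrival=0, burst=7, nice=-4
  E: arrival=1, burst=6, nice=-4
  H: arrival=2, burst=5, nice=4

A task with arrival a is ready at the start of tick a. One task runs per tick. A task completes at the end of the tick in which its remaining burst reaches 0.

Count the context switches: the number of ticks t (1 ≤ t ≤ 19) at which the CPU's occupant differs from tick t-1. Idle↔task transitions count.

t=0: vr[C=0] → run C
t=1: vr[C=1024/2501 E=1024/2501] → run C
t=2: vr[C=2048/2501 E=1024/2501 H=1024/2501] → run E
t=3: vr[C=2048/2501 E=2048/2501 H=1024/2501] → run H
t=4: vr[C=2048/2501 E=2048/2501 H=2994176/1057923] → run C
t=5: vr[C=3072/2501 E=2048/2501 H=2994176/1057923] → run E
t=6: vr[C=3072/2501 E=3072/2501 H=2994176/1057923] → run C
t=7: vr[C=4096/2501 E=3072/2501 H=2994176/1057923] → run E
t=8: vr[C=4096/2501 E=4096/2501 H=2994176/1057923] → run C
t=9: vr[C=5120/2501 E=4096/2501 H=2994176/1057923] → run E
t=10: vr[C=5120/2501 E=5120/2501 H=2994176/1057923] → run C
t=11: vr[C=6144/2501 E=5120/2501 H=2994176/1057923] → run E
t=12: vr[C=6144/2501 E=6144/2501 H=2994176/1057923] → run C
t=13: vr[E=6144/2501 H=2994176/1057923] → run E
t=14: vr[H=2994176/1057923] → run H
t=15: vr[H=5555200/1057923] → run H
t=16: vr[H=2705408/352641] → run H
t=17: vr[H=10677248/1057923] → run H
t=18: (idle)
t=19: (idle)

context switches = 14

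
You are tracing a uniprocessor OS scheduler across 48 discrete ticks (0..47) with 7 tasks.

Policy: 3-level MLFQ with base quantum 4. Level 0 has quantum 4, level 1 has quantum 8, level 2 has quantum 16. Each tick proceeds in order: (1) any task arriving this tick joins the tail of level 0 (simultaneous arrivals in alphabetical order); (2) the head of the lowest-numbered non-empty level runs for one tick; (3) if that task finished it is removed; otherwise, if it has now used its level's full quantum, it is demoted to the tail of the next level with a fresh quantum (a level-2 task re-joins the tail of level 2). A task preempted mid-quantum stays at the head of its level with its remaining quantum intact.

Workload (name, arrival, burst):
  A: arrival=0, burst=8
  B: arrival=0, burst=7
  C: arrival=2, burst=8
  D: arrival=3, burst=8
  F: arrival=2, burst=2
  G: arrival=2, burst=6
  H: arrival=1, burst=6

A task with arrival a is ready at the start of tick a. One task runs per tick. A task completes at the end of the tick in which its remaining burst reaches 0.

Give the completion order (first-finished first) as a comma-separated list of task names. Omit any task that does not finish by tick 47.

t=0: L0/L1/L2 = AB/-/- → run A
t=1: L0/L1/L2 = ABH/-/- → run A
t=2: L0/L1/L2 = ABHCFG/-/- → run A
t=3: L0/L1/L2 = ABHCFGD/-/- → run A
t=4: L0/L1/L2 = BHCFGD/A/- → run B
t=5: L0/L1/L2 = BHCFGD/A/- → run B
t=6: L0/L1/L2 = BHCFGD/A/- → run B
t=7: L0/L1/L2 = BHCFGD/A/- → run B
t=8: L0/L1/L2 = HCFGD/AB/- → run H
t=9: L0/L1/L2 = HCFGD/AB/- → run H
t=10: L0/L1/L2 = HCFGD/AB/- → run H
t=11: L0/L1/L2 = HCFGD/AB/- → run H
t=12: L0/L1/L2 = CFGD/ABH/- → run C
t=13: L0/L1/L2 = CFGD/ABH/- → run C
t=14: L0/L1/L2 = CFGD/ABH/- → run C
t=15: L0/L1/L2 = CFGD/ABH/- → run C
t=16: L0/L1/L2 = FGD/ABHC/- → run F
t=17: L0/L1/L2 = FGD/ABHC/- → run F
t=18: L0/L1/L2 = GD/ABHC/- → run G
t=19: L0/L1/L2 = GD/ABHC/- → run G
t=20: L0/L1/L2 = GD/ABHC/- → run G
t=21: L0/L1/L2 = GD/ABHC/- → run G
t=22: L0/L1/L2 = D/ABHCG/- → run D
t=23: L0/L1/L2 = D/ABHCG/- → run D
t=24: L0/L1/L2 = D/ABHCG/- → run D
t=25: L0/L1/L2 = D/ABHCG/- → run D
t=26: L0/L1/L2 = -/ABHCGD/- → run A
t=27: L0/L1/L2 = -/ABHCGD/- → run A
t=28: L0/L1/L2 = -/ABHCGD/- → run A
t=29: L0/L1/L2 = -/ABHCGD/- → run A
t=30: L0/L1/L2 = -/BHCGD/- → run B
t=31: L0/L1/L2 = -/BHCGD/- → run B
t=32: L0/L1/L2 = -/BHCGD/- → run B
t=33: L0/L1/L2 = -/HCGD/- → run H
t=34: L0/L1/L2 = -/HCGD/- → run H
t=35: L0/L1/L2 = -/CGD/- → run C
t=36: L0/L1/L2 = -/CGD/- → run C
t=37: L0/L1/L2 = -/CGD/- → run C
t=38: L0/L1/L2 = -/CGD/- → run C
t=39: L0/L1/L2 = -/GD/- → run G
t=40: L0/L1/L2 = -/GD/- → run G
t=41: L0/L1/L2 = -/D/- → run D
t=42: L0/L1/L2 = -/D/- → run D
t=43: L0/L1/L2 = -/D/- → run D
t=44: L0/L1/L2 = -/D/- → run D
t=45: (idle)
t=46: (idle)
t=47: (idle)

completion order = F, A, B, H, C, G, D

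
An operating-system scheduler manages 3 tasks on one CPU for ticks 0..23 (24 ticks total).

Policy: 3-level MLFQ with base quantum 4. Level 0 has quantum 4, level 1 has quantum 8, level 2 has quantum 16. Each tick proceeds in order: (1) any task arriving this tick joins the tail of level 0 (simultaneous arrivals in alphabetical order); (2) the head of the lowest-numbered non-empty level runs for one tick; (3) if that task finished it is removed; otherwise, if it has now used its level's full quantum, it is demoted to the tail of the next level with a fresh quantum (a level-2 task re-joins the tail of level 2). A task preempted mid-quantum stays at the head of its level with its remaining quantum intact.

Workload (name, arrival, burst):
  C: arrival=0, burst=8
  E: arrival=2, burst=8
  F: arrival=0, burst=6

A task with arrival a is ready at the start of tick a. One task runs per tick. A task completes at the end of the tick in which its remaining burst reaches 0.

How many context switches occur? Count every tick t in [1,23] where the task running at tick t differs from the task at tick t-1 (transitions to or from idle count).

t=0: L0/L1/L2 = CF/-/- → run C
t=1: L0/L1/L2 = CF/-/- → run C
t=2: L0/L1/L2 = CFE/-/- → run C
t=3: L0/L1/L2 = CFE/-/- → run C
t=4: L0/L1/L2 = FE/C/- → run F
t=5: L0/L1/L2 = FE/C/- → run F
t=6: L0/L1/L2 = FE/C/- → run F
t=7: L0/L1/L2 = FE/C/- → run F
t=8: L0/L1/L2 = E/CF/- → run E
t=9: L0/L1/L2 = E/CF/- → run E
t=10: L0/L1/L2 = E/CF/- → run E
t=11: L0/L1/L2 = E/CF/- → run E
t=12: L0/L1/L2 = -/CFE/- → run C
t=13: L0/L1/L2 = -/CFE/- → run C
t=14: L0/L1/L2 = -/CFE/- → run C
t=15: L0/L1/L2 = -/CFE/- → run C
t=16: L0/L1/L2 = -/FE/- → run F
t=17: L0/L1/L2 = -/FE/- → run F
t=18: L0/L1/L2 = -/E/- → run E
t=19: L0/L1/L2 = -/E/- → run E
t=20: L0/L1/L2 = -/E/- → run E
t=21: L0/L1/L2 = -/E/- → run E
t=22: (idle)
t=23: (idle)

context switches = 6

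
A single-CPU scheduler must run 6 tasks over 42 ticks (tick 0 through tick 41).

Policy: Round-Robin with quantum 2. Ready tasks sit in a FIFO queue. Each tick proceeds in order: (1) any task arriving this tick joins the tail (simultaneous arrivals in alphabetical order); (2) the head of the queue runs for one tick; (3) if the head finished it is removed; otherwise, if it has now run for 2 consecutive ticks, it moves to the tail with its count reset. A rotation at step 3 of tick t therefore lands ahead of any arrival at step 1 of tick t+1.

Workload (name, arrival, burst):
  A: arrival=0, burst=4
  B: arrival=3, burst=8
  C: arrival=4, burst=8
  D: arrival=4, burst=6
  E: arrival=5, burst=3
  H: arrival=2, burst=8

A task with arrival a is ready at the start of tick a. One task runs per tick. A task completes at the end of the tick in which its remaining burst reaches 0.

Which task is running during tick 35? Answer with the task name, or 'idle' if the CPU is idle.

t=0: queue=[A] q_used=0 → run A
t=1: queue=[A] q_used=1 → run A
t=2: queue=[A,H] q_used=0 → run A
t=3: queue=[A,H,B] q_used=1 → run A
t=4: queue=[H,B,C,D] q_used=0 → run H
t=5: queue=[H,B,C,D,E] q_used=1 → run H
t=6: queue=[B,C,D,E,H] q_used=0 → run B
t=7: queue=[B,C,D,E,H] q_used=1 → run B
t=8: queue=[C,D,E,H,B] q_used=0 → run C
t=9: queue=[C,D,E,H,B] q_used=1 → run C
t=10: queue=[D,E,H,B,C] q_used=0 → run D
t=11: queue=[D,E,H,B,C] q_used=1 → run D
t=12: queue=[E,H,B,C,D] q_used=0 → run E
t=13: queue=[E,H,B,C,D] q_used=1 → run E
t=14: queue=[H,B,C,D,E] q_used=0 → run H
t=15: queue=[H,B,C,D,E] q_used=1 → run H
t=16: queue=[B,C,D,E,H] q_used=0 → run B
t=17: queue=[B,C,D,E,H] q_used=1 → run B
t=18: queue=[C,D,E,H,B] q_used=0 → run C
t=19: queue=[C,D,E,H,B] q_used=1 → run C
t=20: queue=[D,E,H,B,C] q_used=0 → run D
t=21: queue=[D,E,H,B,C] q_used=1 → run D
t=22: queue=[E,H,B,C,D] q_used=0 → run E
t=23: queue=[H,B,C,D] q_used=0 → run H
t=24: queue=[H,B,C,D] q_used=1 → run H
t=25: queue=[B,C,D,H] q_used=0 → run B
t=26: queue=[B,C,D,H] q_used=1 → run B
t=27: queue=[C,D,H,B] q_used=0 → run C
t=28: queue=[C,D,H,B] q_used=1 → run C
t=29: queue=[D,H,B,C] q_used=0 → run D
t=30: queue=[D,H,B,C] q_used=1 → run D
t=31: queue=[H,B,C] q_used=0 → run H
t=32: queue=[H,B,C] q_used=1 → run H
t=33: queue=[B,C] q_used=0 → run B
t=34: queue=[B,C] q_used=1 → run B
t=35: queue=[C] q_used=0 → run C
t=36: queue=[C] q_used=1 → run C
t=37: (idle)
t=38: (idle)
t=39: (idle)
t=40: (idle)
t=41: (idle)

running at tick 35 = C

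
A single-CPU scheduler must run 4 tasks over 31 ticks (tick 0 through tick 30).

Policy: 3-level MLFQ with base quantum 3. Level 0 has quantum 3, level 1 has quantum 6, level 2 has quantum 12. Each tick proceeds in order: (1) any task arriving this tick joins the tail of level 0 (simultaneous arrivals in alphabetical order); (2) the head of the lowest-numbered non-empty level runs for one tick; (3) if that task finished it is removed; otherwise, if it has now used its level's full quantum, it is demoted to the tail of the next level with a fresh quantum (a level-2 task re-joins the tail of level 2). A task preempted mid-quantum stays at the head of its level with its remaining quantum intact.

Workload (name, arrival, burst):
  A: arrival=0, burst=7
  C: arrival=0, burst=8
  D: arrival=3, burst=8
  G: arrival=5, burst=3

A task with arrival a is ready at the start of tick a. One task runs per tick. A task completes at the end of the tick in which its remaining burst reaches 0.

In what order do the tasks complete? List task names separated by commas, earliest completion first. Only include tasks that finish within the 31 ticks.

completion order = G, A, C, D

t=0: L0/L1/L2 = AC/-/- → run A
t=1: L0/L1/L2 = AC/-/- → run A
t=2: L0/L1/L2 = AC/-/- → run A
t=3: L0/L1/L2 = CD/A/- → run C
t=4: L0/L1/L2 = CD/A/- → run C
t=5: L0/L1/L2 = CDG/A/- → run C
t=6: L0/L1/L2 = DG/AC/- → run D
t=7: L0/L1/L2 = DG/AC/- → run D
t=8: L0/L1/L2 = DG/AC/- → run D
t=9: L0/L1/L2 = G/ACD/- → run G
t=10: L0/L1/L2 = G/ACD/- → run G
t=11: L0/L1/L2 = G/ACD/- → run G
t=12: L0/L1/L2 = -/ACD/- → run A
t=13: L0/L1/L2 = -/ACD/- → run A
t=14: L0/L1/L2 = -/ACD/- → run A
t=15: L0/L1/L2 = -/ACD/- → run A
t=16: L0/L1/L2 = -/CD/- → run C
t=17: L0/L1/L2 = -/CD/- → run C
t=18: L0/L1/L2 = -/CD/- → run C
t=19: L0/L1/L2 = -/CD/- → run C
t=20: L0/L1/L2 = -/CD/- → run C
t=21: L0/L1/L2 = -/D/- → run D
t=22: L0/L1/L2 = -/D/- → run D
t=23: L0/L1/L2 = -/D/- → run D
t=24: L0/L1/L2 = -/D/- → run D
t=25: L0/L1/L2 = -/D/- → run D
t=26: (idle)
t=27: (idle)
t=28: (idle)
t=29: (idle)
t=30: (idle)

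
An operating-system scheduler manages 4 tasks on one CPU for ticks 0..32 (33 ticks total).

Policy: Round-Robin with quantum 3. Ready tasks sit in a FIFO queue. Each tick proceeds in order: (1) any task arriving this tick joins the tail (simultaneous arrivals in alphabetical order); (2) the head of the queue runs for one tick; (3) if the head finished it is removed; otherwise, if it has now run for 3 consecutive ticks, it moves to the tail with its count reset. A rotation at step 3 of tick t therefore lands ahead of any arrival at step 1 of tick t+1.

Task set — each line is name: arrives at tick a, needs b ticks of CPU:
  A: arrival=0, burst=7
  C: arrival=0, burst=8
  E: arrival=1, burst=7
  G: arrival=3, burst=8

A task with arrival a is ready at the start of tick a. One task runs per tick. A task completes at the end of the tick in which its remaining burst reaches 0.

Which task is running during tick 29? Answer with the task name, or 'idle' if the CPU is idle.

t=0: queue=[A,C] q_used=0 → run A
t=1: queue=[A,C,E] q_used=1 → run A
t=2: queue=[A,C,E] q_used=2 → run A
t=3: queue=[C,E,A,G] q_used=0 → run C
t=4: queue=[C,E,A,G] q_used=1 → run C
t=5: queue=[C,E,A,G] q_used=2 → run C
t=6: queue=[E,A,G,C] q_used=0 → run E
t=7: queue=[E,A,G,C] q_used=1 → run E
t=8: queue=[E,A,G,C] q_used=2 → run E
t=9: queue=[A,G,C,E] q_used=0 → run A
t=10: queue=[A,G,C,E] q_used=1 → run A
t=11: queue=[A,G,C,E] q_used=2 → run A
t=12: queue=[G,C,E,A] q_used=0 → run G
t=13: queue=[G,C,E,A] q_used=1 → run G
t=14: queue=[G,C,E,A] q_used=2 → run G
t=15: queue=[C,E,A,G] q_used=0 → run C
t=16: queue=[C,E,A,G] q_used=1 → run C
t=17: queue=[C,E,A,G] q_used=2 → run C
t=18: queue=[E,A,G,C] q_used=0 → run E
t=19: queue=[E,A,G,C] q_used=1 → run E
t=20: queue=[E,A,G,C] q_used=2 → run E
t=21: queue=[A,G,C,E] q_used=0 → run A
t=22: queue=[G,C,E] q_used=0 → run G
t=23: queue=[G,C,E] q_used=1 → run G
t=24: queue=[G,C,E] q_used=2 → run G
t=25: queue=[C,E,G] q_used=0 → run C
t=26: queue=[C,E,G] q_used=1 → run C
t=27: queue=[E,G] q_used=0 → run E
t=28: queue=[G] q_used=0 → run G
t=29: queue=[G] q_used=1 → run G
t=30: (idle)
t=31: (idle)
t=32: (idle)

running at tick 29 = G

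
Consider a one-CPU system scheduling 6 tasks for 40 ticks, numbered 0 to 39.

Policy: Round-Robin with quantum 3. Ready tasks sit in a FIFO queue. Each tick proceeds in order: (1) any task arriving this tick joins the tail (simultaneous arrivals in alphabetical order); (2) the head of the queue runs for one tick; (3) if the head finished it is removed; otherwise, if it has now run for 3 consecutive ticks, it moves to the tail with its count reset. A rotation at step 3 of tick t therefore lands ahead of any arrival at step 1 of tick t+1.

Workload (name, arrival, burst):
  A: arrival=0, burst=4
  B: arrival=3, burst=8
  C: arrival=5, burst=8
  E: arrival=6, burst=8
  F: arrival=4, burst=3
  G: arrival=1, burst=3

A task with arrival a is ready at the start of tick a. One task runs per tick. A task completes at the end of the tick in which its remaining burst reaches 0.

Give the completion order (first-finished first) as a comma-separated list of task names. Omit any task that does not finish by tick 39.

t=0: queue=[A] q_used=0 → run A
t=1: queue=[A,G] q_used=1 → run A
t=2: queue=[A,G] q_used=2 → run A
t=3: queue=[G,A,B] q_used=0 → run G
t=4: queue=[G,A,B,F] q_used=1 → run G
t=5: queue=[G,A,B,F,C] q_used=2 → run G
t=6: queue=[A,B,F,C,E] q_used=0 → run A
t=7: queue=[B,F,C,E] q_used=0 → run B
t=8: queue=[B,F,C,E] q_used=1 → run B
t=9: queue=[B,F,C,E] q_used=2 → run B
t=10: queue=[F,C,E,B] q_used=0 → run F
t=11: queue=[F,C,E,B] q_used=1 → run F
t=12: queue=[F,C,E,B] q_used=2 → run F
t=13: queue=[C,E,B] q_used=0 → run C
t=14: queue=[C,E,B] q_used=1 → run C
t=15: queue=[C,E,B] q_used=2 → run C
t=16: queue=[E,B,C] q_used=0 → run E
t=17: queue=[E,B,C] q_used=1 → run E
t=18: queue=[E,B,C] q_used=2 → run E
t=19: queue=[B,C,E] q_used=0 → run B
t=20: queue=[B,C,E] q_used=1 → run B
t=21: queue=[B,C,E] q_used=2 → run B
t=22: queue=[C,E,B] q_used=0 → run C
t=23: queue=[C,E,B] q_used=1 → run C
t=24: queue=[C,E,B] q_used=2 → run C
t=25: queue=[E,B,C] q_used=0 → run E
t=26: queue=[E,B,C] q_used=1 → run E
t=27: queue=[E,B,C] q_used=2 → run E
t=28: queue=[B,C,E] q_used=0 → run B
t=29: queue=[B,C,E] q_used=1 → run B
t=30: queue=[C,E] q_used=0 → run C
t=31: queue=[C,E] q_used=1 → run C
t=32: queue=[E] q_used=0 → run E
t=33: queue=[E] q_used=1 → run E
t=34: (idle)
t=35: (idle)
t=36: (idle)
t=37: (idle)
t=38: (idle)
t=39: (idle)

completion order = G, A, F, B, C, E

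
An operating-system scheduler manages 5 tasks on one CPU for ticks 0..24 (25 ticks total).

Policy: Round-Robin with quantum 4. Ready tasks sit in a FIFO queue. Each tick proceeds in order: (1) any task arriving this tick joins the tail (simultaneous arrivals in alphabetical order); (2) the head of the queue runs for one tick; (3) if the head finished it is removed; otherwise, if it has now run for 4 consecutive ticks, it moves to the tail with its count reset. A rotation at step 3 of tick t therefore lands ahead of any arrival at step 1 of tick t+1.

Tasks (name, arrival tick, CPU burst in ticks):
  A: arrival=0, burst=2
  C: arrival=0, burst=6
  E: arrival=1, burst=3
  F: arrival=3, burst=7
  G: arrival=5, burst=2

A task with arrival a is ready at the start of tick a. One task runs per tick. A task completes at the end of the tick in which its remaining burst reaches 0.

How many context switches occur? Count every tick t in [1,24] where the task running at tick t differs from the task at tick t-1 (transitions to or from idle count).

t=0: queue=[A,C] q_used=0 → run A
t=1: queue=[A,C,E] q_used=1 → run A
t=2: queue=[C,E] q_used=0 → run C
t=3: queue=[C,E,F] q_used=1 → run C
t=4: queue=[C,E,F] q_used=2 → run C
t=5: queue=[C,E,F,G] q_used=3 → run C
t=6: queue=[E,F,G,C] q_used=0 → run E
t=7: queue=[E,F,G,C] q_used=1 → run E
t=8: queue=[E,F,G,C] q_used=2 → run E
t=9: queue=[F,G,C] q_used=0 → run F
t=10: queue=[F,G,C] q_used=1 → run F
t=11: queue=[F,G,C] q_used=2 → run F
t=12: queue=[F,G,C] q_used=3 → run F
t=13: queue=[G,C,F] q_used=0 → run G
t=14: queue=[G,C,F] q_used=1 → run G
t=15: queue=[C,F] q_used=0 → run C
t=16: queue=[C,F] q_used=1 → run C
t=17: queue=[F] q_used=0 → run F
t=18: queue=[F] q_used=1 → run F
t=19: queue=[F] q_used=2 → run F
t=20: (idle)
t=21: (idle)
t=22: (idle)
t=23: (idle)
t=24: (idle)

context switches = 7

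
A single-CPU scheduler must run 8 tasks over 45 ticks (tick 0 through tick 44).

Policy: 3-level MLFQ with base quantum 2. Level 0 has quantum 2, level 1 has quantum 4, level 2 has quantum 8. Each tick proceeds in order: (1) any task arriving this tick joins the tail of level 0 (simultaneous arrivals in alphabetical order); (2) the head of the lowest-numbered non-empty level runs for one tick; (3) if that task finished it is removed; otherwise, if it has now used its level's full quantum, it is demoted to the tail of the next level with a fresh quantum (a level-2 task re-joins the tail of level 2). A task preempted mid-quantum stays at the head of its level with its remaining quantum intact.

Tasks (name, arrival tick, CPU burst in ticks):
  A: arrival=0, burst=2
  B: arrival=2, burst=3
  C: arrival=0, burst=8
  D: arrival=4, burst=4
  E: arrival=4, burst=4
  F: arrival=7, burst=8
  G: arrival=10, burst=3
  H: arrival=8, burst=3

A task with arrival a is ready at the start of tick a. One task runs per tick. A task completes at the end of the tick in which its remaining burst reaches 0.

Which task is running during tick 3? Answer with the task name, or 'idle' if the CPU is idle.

t=0: L0/L1/L2 = AC/-/- → run A
t=1: L0/L1/L2 = AC/-/- → run A
t=2: L0/L1/L2 = CB/-/- → run C
t=3: L0/L1/L2 = CB/-/- → run C
t=4: L0/L1/L2 = BDE/C/- → run B
t=5: L0/L1/L2 = BDE/C/- → run B
t=6: L0/L1/L2 = DE/CB/- → run D
t=7: L0/L1/L2 = DEF/CB/- → run D
t=8: L0/L1/L2 = EFH/CBD/- → run E
t=9: L0/L1/L2 = EFH/CBD/- → run E
t=10: L0/L1/L2 = FHG/CBDE/- → run F
t=11: L0/L1/L2 = FHG/CBDE/- → run F
t=12: L0/L1/L2 = HG/CBDEF/- → run H
t=13: L0/L1/L2 = HG/CBDEF/- → run H
t=14: L0/L1/L2 = G/CBDEFH/- → run G
t=15: L0/L1/L2 = G/CBDEFH/- → run G
t=16: L0/L1/L2 = -/CBDEFHG/- → run C
t=17: L0/L1/L2 = -/CBDEFHG/- → run C
t=18: L0/L1/L2 = -/CBDEFHG/- → run C
t=19: L0/L1/L2 = -/CBDEFHG/- → run C
t=20: L0/L1/L2 = -/BDEFHG/C → run B
t=21: L0/L1/L2 = -/DEFHG/C → run D
t=22: L0/L1/L2 = -/DEFHG/C → run D
t=23: L0/L1/L2 = -/EFHG/C → run E
t=24: L0/L1/L2 = -/EFHG/C → run E
t=25: L0/L1/L2 = -/FHG/C → run F
t=26: L0/L1/L2 = -/FHG/C → run F
t=27: L0/L1/L2 = -/FHG/C → run F
t=28: L0/L1/L2 = -/FHG/C → run F
t=29: L0/L1/L2 = -/HG/CF → run H
t=30: L0/L1/L2 = -/G/CF → run G
t=31: L0/L1/L2 = -/-/CF → run C
t=32: L0/L1/L2 = -/-/CF → run C
t=33: L0/L1/L2 = -/-/F → run F
t=34: L0/L1/L2 = -/-/F → run F
t=35: (idle)
t=36: (idle)
t=37: (idle)
t=38: (idle)
t=39: (idle)
t=40: (idle)
t=41: (idle)
t=42: (idle)
t=43: (idle)
t=44: (idle)

running at tick 3 = C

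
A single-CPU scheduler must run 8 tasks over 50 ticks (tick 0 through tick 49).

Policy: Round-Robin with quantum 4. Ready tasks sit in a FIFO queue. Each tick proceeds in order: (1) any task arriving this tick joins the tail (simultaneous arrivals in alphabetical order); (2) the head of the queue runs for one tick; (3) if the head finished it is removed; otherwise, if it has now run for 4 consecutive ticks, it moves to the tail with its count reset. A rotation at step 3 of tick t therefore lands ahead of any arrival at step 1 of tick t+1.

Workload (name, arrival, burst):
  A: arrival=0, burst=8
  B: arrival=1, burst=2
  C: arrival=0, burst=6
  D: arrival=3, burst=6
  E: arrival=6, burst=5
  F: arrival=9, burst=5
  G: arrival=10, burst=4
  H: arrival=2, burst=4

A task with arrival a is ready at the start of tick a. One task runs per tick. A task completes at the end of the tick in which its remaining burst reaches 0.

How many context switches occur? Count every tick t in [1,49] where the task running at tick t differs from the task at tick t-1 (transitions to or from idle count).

context switches = 13

t=0: queue=[A,C] q_used=0 → run A
t=1: queue=[A,C,B] q_used=1 → run A
t=2: queue=[A,C,B,H] q_used=2 → run A
t=3: queue=[A,C,B,H,D] q_used=3 → run A
t=4: queue=[C,B,H,D,A] q_used=0 → run C
t=5: queue=[C,B,H,D,A] q_used=1 → run C
t=6: queue=[C,B,H,D,A,E] q_used=2 → run C
t=7: queue=[C,B,H,D,A,E] q_used=3 → run C
t=8: queue=[B,H,D,A,E,C] q_used=0 → run B
t=9: queue=[B,H,D,A,E,C,F] q_used=1 → run B
t=10: queue=[H,D,A,E,C,F,G] q_used=0 → run H
t=11: queue=[H,D,A,E,C,F,G] q_used=1 → run H
t=12: queue=[H,D,A,E,C,F,G] q_used=2 → run H
t=13: queue=[H,D,A,E,C,F,G] q_used=3 → run H
t=14: queue=[D,A,E,C,F,G] q_used=0 → run D
t=15: queue=[D,A,E,C,F,G] q_used=1 → run D
t=16: queue=[D,A,E,C,F,G] q_used=2 → run D
t=17: queue=[D,A,E,C,F,G] q_used=3 → run D
t=18: queue=[A,E,C,F,G,D] q_used=0 → run A
t=19: queue=[A,E,C,F,G,D] q_used=1 → run A
t=20: queue=[A,E,C,F,G,D] q_used=2 → run A
t=21: queue=[A,E,C,F,G,D] q_used=3 → run A
t=22: queue=[E,C,F,G,D] q_used=0 → run E
t=23: queue=[E,C,F,G,D] q_used=1 → run E
t=24: queue=[E,C,F,G,D] q_used=2 → run E
t=25: queue=[E,C,F,G,D] q_used=3 → run E
t=26: queue=[C,F,G,D,E] q_used=0 → run C
t=27: queue=[C,F,G,D,E] q_used=1 → run C
t=28: queue=[F,G,D,E] q_used=0 → run F
t=29: queue=[F,G,D,E] q_used=1 → run F
t=30: queue=[F,G,D,E] q_used=2 → run F
t=31: queue=[F,G,D,E] q_used=3 → run F
t=32: queue=[G,D,E,F] q_used=0 → run G
t=33: queue=[G,D,E,F] q_used=1 → run G
t=34: queue=[G,D,E,F] q_used=2 → run G
t=35: queue=[G,D,E,F] q_used=3 → run G
t=36: queue=[D,E,F] q_used=0 → run D
t=37: queue=[D,E,F] q_used=1 → run D
t=38: queue=[E,F] q_used=0 → run E
t=39: queue=[F] q_used=0 → run F
t=40: (idle)
t=41: (idle)
t=42: (idle)
t=43: (idle)
t=44: (idle)
t=45: (idle)
t=46: (idle)
t=47: (idle)
t=48: (idle)
t=49: (idle)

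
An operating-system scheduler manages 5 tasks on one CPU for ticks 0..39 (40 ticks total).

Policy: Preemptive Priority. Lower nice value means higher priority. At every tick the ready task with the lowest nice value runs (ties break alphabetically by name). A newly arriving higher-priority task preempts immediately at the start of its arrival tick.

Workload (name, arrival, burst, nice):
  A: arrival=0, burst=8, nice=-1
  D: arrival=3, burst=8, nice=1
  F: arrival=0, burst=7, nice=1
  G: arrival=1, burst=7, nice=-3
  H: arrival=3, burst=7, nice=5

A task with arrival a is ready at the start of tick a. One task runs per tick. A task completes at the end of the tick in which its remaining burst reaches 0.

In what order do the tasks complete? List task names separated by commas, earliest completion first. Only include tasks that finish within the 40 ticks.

completion order = G, A, D, F, H

t=0: ready={A,F} → run A
t=1: ready={A,F,G} → run G
t=2: ready={A,F,G} → run G
t=3: ready={A,D,F,G,H} → run G
t=4: ready={A,D,F,G,H} → run G
t=5: ready={A,D,F,G,H} → run G
t=6: ready={A,D,F,G,H} → run G
t=7: ready={A,D,F,G,H} → run G
t=8: ready={A,D,F,H} → run A
t=9: ready={A,D,F,H} → run A
t=10: ready={A,D,F,H} → run A
t=11: ready={A,D,F,H} → run A
t=12: ready={A,D,F,H} → run A
t=13: ready={A,D,F,H} → run A
t=14: ready={A,D,F,H} → run A
t=15: ready={D,F,H} → run D
t=16: ready={D,F,H} → run D
t=17: ready={D,F,H} → run D
t=18: ready={D,F,H} → run D
t=19: ready={D,F,H} → run D
t=20: ready={D,F,H} → run D
t=21: ready={D,F,H} → run D
t=22: ready={D,F,H} → run D
t=23: ready={F,H} → run F
t=24: ready={F,H} → run F
t=25: ready={F,H} → run F
t=26: ready={F,H} → run F
t=27: ready={F,H} → run F
t=28: ready={F,H} → run F
t=29: ready={F,H} → run F
t=30: ready={H} → run H
t=31: ready={H} → run H
t=32: ready={H} → run H
t=33: ready={H} → run H
t=34: ready={H} → run H
t=35: ready={H} → run H
t=36: ready={H} → run H
t=37: (idle)
t=38: (idle)
t=39: (idle)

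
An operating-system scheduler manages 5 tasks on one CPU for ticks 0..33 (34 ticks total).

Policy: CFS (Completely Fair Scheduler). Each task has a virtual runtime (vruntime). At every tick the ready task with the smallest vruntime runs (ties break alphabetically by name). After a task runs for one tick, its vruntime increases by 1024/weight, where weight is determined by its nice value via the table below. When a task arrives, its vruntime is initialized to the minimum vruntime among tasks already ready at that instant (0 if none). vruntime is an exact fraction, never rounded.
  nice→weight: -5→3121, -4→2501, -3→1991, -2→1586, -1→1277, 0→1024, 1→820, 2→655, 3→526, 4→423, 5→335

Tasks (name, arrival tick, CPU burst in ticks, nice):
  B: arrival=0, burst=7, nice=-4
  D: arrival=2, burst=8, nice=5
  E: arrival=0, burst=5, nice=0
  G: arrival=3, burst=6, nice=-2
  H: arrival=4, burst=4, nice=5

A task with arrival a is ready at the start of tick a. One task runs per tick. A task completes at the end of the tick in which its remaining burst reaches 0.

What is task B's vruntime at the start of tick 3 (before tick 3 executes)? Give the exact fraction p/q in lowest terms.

t=0: vr[B=0 E=0] → run B
t=1: vr[B=1024/2501 E=0] → run E
t=2: vr[B=1024/2501 D=1024/2501 E=1] → run B
t=3: vr[B=2048/2501 D=1024/2501 E=1 G=1024/2501] → run D
t=4: vr[B=2048/2501 D=2904064/837835 E=1 G=1024/2501 H=1024/2501] → run G
t=5: vr[B=2048/2501 D=2904064/837835 E=1 G=34304/32513 H=1024/2501] → run H
t=6: vr[B=2048/2501 D=2904064/837835 E=1 G=34304/32513 H=2904064/837835] → run B
t=7: vr[B=3072/2501 D=2904064/837835 E=1 G=34304/32513 H=2904064/837835] → run E
t=8: vr[B=3072/2501 D=2904064/837835 E=2 G=34304/32513 H=2904064/837835] → run G
t=9: vr[B=3072/2501 D=2904064/837835 E=2 G=55296/32513 H=2904064/837835] → run B
t=10: vr[B=4096/2501 D=2904064/837835 E=2 G=55296/32513 H=2904064/837835] → run B
t=11: vr[B=5120/2501 D=2904064/837835 E=2 G=55296/32513 H=2904064/837835] → run G
t=12: vr[B=5120/2501 D=2904064/837835 E=2 G=76288/32513 H=2904064/837835] → run E
t=13: vr[B=5120/2501 D=2904064/837835 E=3 G=76288/32513 H=2904064/837835] → run B
t=14: vr[B=6144/2501 D=2904064/837835 E=3 G=76288/32513 H=2904064/837835] → run G
t=15: vr[B=6144/2501 D=2904064/837835 E=3 G=97280/32513 H=2904064/837835] → run B
t=16: vr[D=2904064/837835 E=3 G=97280/32513 H=2904064/837835] → run G
t=17: vr[D=2904064/837835 E=3 G=118272/32513 H=2904064/837835] → run E
t=18: vr[D=2904064/837835 E=4 G=118272/32513 H=2904064/837835] → run D
t=19: vr[D=5465088/837835 E=4 G=118272/32513 H=2904064/837835] → run H
t=20: vr[D=5465088/837835 E=4 G=118272/32513 H=5465088/837835] → run G
t=21: vr[D=5465088/837835 E=4 H=5465088/837835] → run E
t=22: vr[D=5465088/837835 H=5465088/837835] → run D
t=23: vr[D=8026112/837835 H=5465088/837835] → run H
t=24: vr[D=8026112/837835 H=8026112/837835] → run D
t=25: vr[D=10587136/837835 H=8026112/837835] → run H
t=26: vr[D=10587136/837835] → run D
t=27: vr[D=2629632/167567] → run D
t=28: vr[D=15709184/837835] → run D
t=29: vr[D=18270208/837835] → run D
t=30: (idle)
t=31: (idle)
t=32: (idle)
t=33: (idle)

vruntime(B, start of tick 3) = 2048/2501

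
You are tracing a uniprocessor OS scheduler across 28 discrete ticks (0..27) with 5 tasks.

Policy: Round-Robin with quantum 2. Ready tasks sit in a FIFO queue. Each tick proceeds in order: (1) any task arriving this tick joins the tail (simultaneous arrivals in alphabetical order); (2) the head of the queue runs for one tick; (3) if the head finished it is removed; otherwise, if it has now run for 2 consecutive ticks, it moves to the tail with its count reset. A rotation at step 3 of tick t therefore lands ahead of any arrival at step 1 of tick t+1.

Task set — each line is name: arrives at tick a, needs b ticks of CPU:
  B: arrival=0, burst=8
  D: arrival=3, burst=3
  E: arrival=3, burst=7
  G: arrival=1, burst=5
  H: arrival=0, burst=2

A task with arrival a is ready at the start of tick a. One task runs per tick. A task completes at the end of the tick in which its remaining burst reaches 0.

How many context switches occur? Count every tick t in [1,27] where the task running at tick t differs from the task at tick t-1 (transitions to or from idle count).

t=0: queue=[B,H] q_used=0 → run B
t=1: queue=[B,H,G] q_used=1 → run B
t=2: queue=[H,G,B] q_used=0 → run H
t=3: queue=[H,G,B,D,E] q_used=1 → run H
t=4: queue=[G,B,D,E] q_used=0 → run G
t=5: queue=[G,B,D,E] q_used=1 → run G
t=6: queue=[B,D,E,G] q_used=0 → run B
t=7: queue=[B,D,E,G] q_used=1 → run B
t=8: queue=[D,E,G,B] q_used=0 → run D
t=9: queue=[D,E,G,B] q_used=1 → run D
t=10: queue=[E,G,B,D] q_used=0 → run E
t=11: queue=[E,G,B,D] q_used=1 → run E
t=12: queue=[G,B,D,E] q_used=0 → run G
t=13: queue=[G,B,D,E] q_used=1 → run G
t=14: queue=[B,D,E,G] q_used=0 → run B
t=15: queue=[B,D,E,G] q_used=1 → run B
t=16: queue=[D,E,G,B] q_used=0 → run D
t=17: queue=[E,G,B] q_used=0 → run E
t=18: queue=[E,G,B] q_used=1 → run E
t=19: queue=[G,B,E] q_used=0 → run G
t=20: queue=[B,E] q_used=0 → run B
t=21: queue=[B,E] q_used=1 → run B
t=22: queue=[E] q_used=0 → run E
t=23: queue=[E] q_used=1 → run E
t=24: queue=[E] q_used=0 → run E
t=25: (idle)
t=26: (idle)
t=27: (idle)

context switches = 13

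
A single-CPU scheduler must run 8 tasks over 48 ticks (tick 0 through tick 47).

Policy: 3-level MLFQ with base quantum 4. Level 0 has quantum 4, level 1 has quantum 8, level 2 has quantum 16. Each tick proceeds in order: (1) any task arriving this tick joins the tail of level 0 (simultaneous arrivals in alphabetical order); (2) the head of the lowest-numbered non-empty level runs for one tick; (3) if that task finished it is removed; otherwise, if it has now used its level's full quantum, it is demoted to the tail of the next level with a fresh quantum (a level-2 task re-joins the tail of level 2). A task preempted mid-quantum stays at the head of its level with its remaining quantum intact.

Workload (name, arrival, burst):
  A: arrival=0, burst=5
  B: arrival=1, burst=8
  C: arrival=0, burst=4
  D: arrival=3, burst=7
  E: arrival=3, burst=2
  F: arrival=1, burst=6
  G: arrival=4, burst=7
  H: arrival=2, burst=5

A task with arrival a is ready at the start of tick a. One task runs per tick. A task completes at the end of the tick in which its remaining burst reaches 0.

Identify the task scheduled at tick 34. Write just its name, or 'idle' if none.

running at tick 34 = B

t=0: L0/L1/L2 = AC/-/- → run A
t=1: L0/L1/L2 = ACBF/-/- → run A
t=2: L0/L1/L2 = ACBFH/-/- → run A
t=3: L0/L1/L2 = ACBFHDE/-/- → run A
t=4: L0/L1/L2 = CBFHDEG/A/- → run C
t=5: L0/L1/L2 = CBFHDEG/A/- → run C
t=6: L0/L1/L2 = CBFHDEG/A/- → run C
t=7: L0/L1/L2 = CBFHDEG/A/- → run C
t=8: L0/L1/L2 = BFHDEG/A/- → run B
t=9: L0/L1/L2 = BFHDEG/A/- → run B
t=10: L0/L1/L2 = BFHDEG/A/- → run B
t=11: L0/L1/L2 = BFHDEG/A/- → run B
t=12: L0/L1/L2 = FHDEG/AB/- → run F
t=13: L0/L1/L2 = FHDEG/AB/- → run F
t=14: L0/L1/L2 = FHDEG/AB/- → run F
t=15: L0/L1/L2 = FHDEG/AB/- → run F
t=16: L0/L1/L2 = HDEG/ABF/- → run H
t=17: L0/L1/L2 = HDEG/ABF/- → run H
t=18: L0/L1/L2 = HDEG/ABF/- → run H
t=19: L0/L1/L2 = HDEG/ABF/- → run H
t=20: L0/L1/L2 = DEG/ABFH/- → run D
t=21: L0/L1/L2 = DEG/ABFH/- → run D
t=22: L0/L1/L2 = DEG/ABFH/- → run D
t=23: L0/L1/L2 = DEG/ABFH/- → run D
t=24: L0/L1/L2 = EG/ABFHD/- → run E
t=25: L0/L1/L2 = EG/ABFHD/- → run E
t=26: L0/L1/L2 = G/ABFHD/- → run G
t=27: L0/L1/L2 = G/ABFHD/- → run G
t=28: L0/L1/L2 = G/ABFHD/- → run G
t=29: L0/L1/L2 = G/ABFHD/- → run G
t=30: L0/L1/L2 = -/ABFHDG/- → run A
t=31: L0/L1/L2 = -/BFHDG/- → run B
t=32: L0/L1/L2 = -/BFHDG/- → run B
t=33: L0/L1/L2 = -/BFHDG/- → run B
t=34: L0/L1/L2 = -/BFHDG/- → run B
t=35: L0/L1/L2 = -/FHDG/- → run F
t=36: L0/L1/L2 = -/FHDG/- → run F
t=37: L0/L1/L2 = -/HDG/- → run H
t=38: L0/L1/L2 = -/DG/- → run D
t=39: L0/L1/L2 = -/DG/- → run D
t=40: L0/L1/L2 = -/DG/- → run D
t=41: L0/L1/L2 = -/G/- → run G
t=42: L0/L1/L2 = -/G/- → run G
t=43: L0/L1/L2 = -/G/- → run G
t=44: (idle)
t=45: (idle)
t=46: (idle)
t=47: (idle)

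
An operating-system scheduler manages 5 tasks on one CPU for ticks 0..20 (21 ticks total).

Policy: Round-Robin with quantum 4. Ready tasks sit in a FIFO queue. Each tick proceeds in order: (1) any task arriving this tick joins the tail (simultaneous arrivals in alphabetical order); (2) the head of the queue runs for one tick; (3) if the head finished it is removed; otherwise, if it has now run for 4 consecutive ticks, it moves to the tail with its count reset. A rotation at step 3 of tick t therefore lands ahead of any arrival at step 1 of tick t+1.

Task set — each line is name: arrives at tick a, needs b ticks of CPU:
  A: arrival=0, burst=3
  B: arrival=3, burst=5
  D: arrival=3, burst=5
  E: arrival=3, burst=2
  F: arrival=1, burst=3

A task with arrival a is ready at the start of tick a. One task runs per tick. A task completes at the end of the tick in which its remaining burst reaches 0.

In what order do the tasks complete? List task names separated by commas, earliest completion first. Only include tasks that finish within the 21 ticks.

completion order = A, F, E, B, D

t=0: queue=[A] q_used=0 → run A
t=1: queue=[A,F] q_used=1 → run A
t=2: queue=[A,F] q_used=2 → run A
t=3: queue=[F,B,D,E] q_used=0 → run F
t=4: queue=[F,B,D,E] q_used=1 → run F
t=5: queue=[F,B,D,E] q_used=2 → run F
t=6: queue=[B,D,E] q_used=0 → run B
t=7: queue=[B,D,E] q_used=1 → run B
t=8: queue=[B,D,E] q_used=2 → run B
t=9: queue=[B,D,E] q_used=3 → run B
t=10: queue=[D,E,B] q_used=0 → run D
t=11: queue=[D,E,B] q_used=1 → run D
t=12: queue=[D,E,B] q_used=2 → run D
t=13: queue=[D,E,B] q_used=3 → run D
t=14: queue=[E,B,D] q_used=0 → run E
t=15: queue=[E,B,D] q_used=1 → run E
t=16: queue=[B,D] q_used=0 → run B
t=17: queue=[D] q_used=0 → run D
t=18: (idle)
t=19: (idle)
t=20: (idle)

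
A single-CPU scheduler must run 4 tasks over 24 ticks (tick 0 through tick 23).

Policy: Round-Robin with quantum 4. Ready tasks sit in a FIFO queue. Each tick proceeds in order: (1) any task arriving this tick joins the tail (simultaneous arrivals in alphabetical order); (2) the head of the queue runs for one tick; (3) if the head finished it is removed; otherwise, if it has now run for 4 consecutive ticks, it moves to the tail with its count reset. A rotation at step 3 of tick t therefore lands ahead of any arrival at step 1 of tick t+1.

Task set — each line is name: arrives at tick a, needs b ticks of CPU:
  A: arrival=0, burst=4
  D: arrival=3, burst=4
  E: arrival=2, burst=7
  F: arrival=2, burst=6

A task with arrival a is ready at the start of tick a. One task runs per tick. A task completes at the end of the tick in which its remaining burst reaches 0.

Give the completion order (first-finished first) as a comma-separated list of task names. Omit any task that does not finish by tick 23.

t=0: queue=[A] q_used=0 → run A
t=1: queue=[A] q_used=1 → run A
t=2: queue=[A,E,F] q_used=2 → run A
t=3: queue=[A,E,F,D] q_used=3 → run A
t=4: queue=[E,F,D] q_used=0 → run E
t=5: queue=[E,F,D] q_used=1 → run E
t=6: queue=[E,F,D] q_used=2 → run E
t=7: queue=[E,F,D] q_used=3 → run E
t=8: queue=[F,D,E] q_used=0 → run F
t=9: queue=[F,D,E] q_used=1 → run F
t=10: queue=[F,D,E] q_used=2 → run F
t=11: queue=[F,D,E] q_used=3 → run F
t=12: queue=[D,E,F] q_used=0 → run D
t=13: queue=[D,E,F] q_used=1 → run D
t=14: queue=[D,E,F] q_used=2 → run D
t=15: queue=[D,E,F] q_used=3 → run D
t=16: queue=[E,F] q_used=0 → run E
t=17: queue=[E,F] q_used=1 → run E
t=18: queue=[E,F] q_used=2 → run E
t=19: queue=[F] q_used=0 → run F
t=20: queue=[F] q_used=1 → run F
t=21: (idle)
t=22: (idle)
t=23: (idle)

completion order = A, D, E, F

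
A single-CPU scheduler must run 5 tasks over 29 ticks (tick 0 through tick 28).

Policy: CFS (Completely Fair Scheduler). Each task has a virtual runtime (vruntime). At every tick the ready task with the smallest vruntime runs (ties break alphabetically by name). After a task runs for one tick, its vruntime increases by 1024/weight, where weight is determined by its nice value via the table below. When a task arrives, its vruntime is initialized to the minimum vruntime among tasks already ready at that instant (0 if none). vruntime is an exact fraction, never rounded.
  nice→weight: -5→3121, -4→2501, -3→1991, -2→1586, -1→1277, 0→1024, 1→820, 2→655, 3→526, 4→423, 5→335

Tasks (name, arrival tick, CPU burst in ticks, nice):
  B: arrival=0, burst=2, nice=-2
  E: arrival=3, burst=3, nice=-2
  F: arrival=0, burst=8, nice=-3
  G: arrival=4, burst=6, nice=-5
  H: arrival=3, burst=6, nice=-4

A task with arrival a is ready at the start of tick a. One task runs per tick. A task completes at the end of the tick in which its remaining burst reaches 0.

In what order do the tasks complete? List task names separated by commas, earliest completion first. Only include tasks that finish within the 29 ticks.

completion order = B, E, G, H, F

t=0: vr[B=0 F=0] → run B
t=1: vr[B=512/793 F=0] → run F
t=2: vr[B=512/793 F=1024/1991] → run F
t=3: vr[B=512/793 E=512/793 F=2048/1991 H=512/793] → run B
t=4: vr[E=512/793 F=2048/1991 G=512/793 H=512/793] → run E
t=5: vr[E=1024/793 F=2048/1991 G=512/793 H=512/793] → run G
t=6: vr[E=1024/793 F=2048/1991 G=2409984/2474953 H=512/793] → run H
t=7: vr[E=1024/793 F=2048/1991 G=2409984/2474953 H=34304/32513] → run G
t=8: vr[E=1024/793 F=2048/1991 G=3222016/2474953 H=34304/32513] → run F
t=9: vr[E=1024/793 F=3072/1991 G=3222016/2474953 H=34304/32513] → run H
t=10: vr[E=1024/793 F=3072/1991 G=3222016/2474953 H=47616/32513] → run E
t=11: vr[E=1536/793 F=3072/1991 G=3222016/2474953 H=47616/32513] → run G
t=12: vr[E=1536/793 F=3072/1991 G=4034048/2474953 H=47616/32513] → run H
t=13: vr[E=1536/793 F=3072/1991 G=4034048/2474953 H=60928/32513] → run F
t=14: vr[E=1536/793 F=4096/1991 G=4034048/2474953 H=60928/32513] → run G
t=15: vr[E=1536/793 F=4096/1991 G=4846080/2474953 H=60928/32513] → run H
t=16: vr[E=1536/793 F=4096/1991 G=4846080/2474953 H=74240/32513] → run E
t=17: vr[F=4096/1991 G=4846080/2474953 H=74240/32513] → run G
t=18: vr[F=4096/1991 G=5658112/2474953 H=74240/32513] → run F
t=19: vr[F=5120/1991 G=5658112/2474953 H=74240/32513] → run H
t=20: vr[F=5120/1991 G=5658112/2474953 H=87552/32513] → run G
t=21: vr[F=5120/1991 H=87552/32513] → run F
t=22: vr[F=6144/1991 H=87552/32513] → run H
t=23: vr[F=6144/1991] → run F
t=24: vr[F=7168/1991] → run F
t=25: (idle)
t=26: (idle)
t=27: (idle)
t=28: (idle)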